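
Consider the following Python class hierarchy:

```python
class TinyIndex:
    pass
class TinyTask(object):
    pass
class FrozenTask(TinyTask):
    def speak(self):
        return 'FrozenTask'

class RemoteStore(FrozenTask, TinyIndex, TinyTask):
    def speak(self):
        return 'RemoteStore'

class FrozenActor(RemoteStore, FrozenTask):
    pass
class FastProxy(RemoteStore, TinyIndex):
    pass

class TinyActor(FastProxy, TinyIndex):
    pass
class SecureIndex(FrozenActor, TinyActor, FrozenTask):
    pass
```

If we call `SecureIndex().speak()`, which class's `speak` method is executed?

RemoteStore

L[SecureIndex] = SecureIndex + merge(L[FrozenActor], L[TinyActor], L[FrozenTask], [FrozenActor TinyActor FrozenTask])
  take FrozenActor:  [FrozenActor RemoteStore FrozenTask TinyIndex TinyTask object] + [TinyActor FastProxy RemoteStore FrozenTask TinyIndex TinyTask object] + [FrozenTask TinyTask object] + [FrozenActor TinyActor FrozenTask]
  take TinyActor:  [RemoteStore FrozenTask TinyIndex TinyTask object] + [TinyActor FastProxy RemoteStore FrozenTask TinyIndex TinyTask object] + [FrozenTask TinyTask object] + [TinyActor FrozenTask]
  take FastProxy:  [RemoteStore FrozenTask TinyIndex TinyTask object] + [FastProxy RemoteStore FrozenTask TinyIndex TinyTask object] + [FrozenTask TinyTask object] + [FrozenTask]
  take RemoteStore:  [RemoteStore FrozenTask TinyIndex TinyTask object] + [RemoteStore FrozenTask TinyIndex TinyTask object] + [FrozenTask TinyTask object] + [FrozenTask]
  take FrozenTask:  [FrozenTask TinyIndex TinyTask object] + [FrozenTask TinyIndex TinyTask object] + [FrozenTask TinyTask object] + [FrozenTask]
  take TinyIndex:  [TinyIndex TinyTask object] + [TinyIndex TinyTask object] + [TinyTask object]
  take TinyTask:  [TinyTask object] + [TinyTask object] + [TinyTask object]
  take object:  [object] + [object] + [object]
MRO: SecureIndex FrozenActor TinyActor FastProxy RemoteStore FrozenTask TinyIndex TinyTask object
speak is defined in: FrozenTask, RemoteStore. First along the MRO is RemoteStore.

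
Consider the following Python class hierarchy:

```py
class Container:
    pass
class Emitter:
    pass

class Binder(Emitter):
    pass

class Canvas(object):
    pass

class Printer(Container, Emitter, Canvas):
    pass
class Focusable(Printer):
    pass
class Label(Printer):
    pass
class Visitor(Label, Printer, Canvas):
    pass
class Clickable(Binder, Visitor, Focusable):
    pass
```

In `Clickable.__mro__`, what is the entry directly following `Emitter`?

Canvas

L[Clickable] = Clickable + merge(L[Binder], L[Visitor], L[Focusable], [Binder Visitor Focusable])
  take Binder:  [Binder Emitter object] + [Visitor Label Printer Container Emitter Canvas object] + [Focusable Printer Container Emitter Canvas object] + [Binder Visitor Focusable]
  take Visitor:  [Emitter object] + [Visitor Label Printer Container Emitter Canvas object] + [Focusable Printer Container Emitter Canvas object] + [Visitor Focusable]
  take Label:  [Emitter object] + [Label Printer Container Emitter Canvas object] + [Focusable Printer Container Emitter Canvas object] + [Focusable]
  take Focusable:  [Emitter object] + [Printer Container Emitter Canvas object] + [Focusable Printer Container Emitter Canvas object] + [Focusable]
  take Printer:  [Emitter object] + [Printer Container Emitter Canvas object] + [Printer Container Emitter Canvas object]
  take Container:  [Emitter object] + [Container Emitter Canvas object] + [Container Emitter Canvas object]
  take Emitter:  [Emitter object] + [Emitter Canvas object] + [Emitter Canvas object]
  take Canvas:  [object] + [Canvas object] + [Canvas object]
  take object:  [object] + [object] + [object]
MRO: Clickable Binder Visitor Label Focusable Printer Container Emitter Canvas object
Emitter is at position 7; next is Canvas.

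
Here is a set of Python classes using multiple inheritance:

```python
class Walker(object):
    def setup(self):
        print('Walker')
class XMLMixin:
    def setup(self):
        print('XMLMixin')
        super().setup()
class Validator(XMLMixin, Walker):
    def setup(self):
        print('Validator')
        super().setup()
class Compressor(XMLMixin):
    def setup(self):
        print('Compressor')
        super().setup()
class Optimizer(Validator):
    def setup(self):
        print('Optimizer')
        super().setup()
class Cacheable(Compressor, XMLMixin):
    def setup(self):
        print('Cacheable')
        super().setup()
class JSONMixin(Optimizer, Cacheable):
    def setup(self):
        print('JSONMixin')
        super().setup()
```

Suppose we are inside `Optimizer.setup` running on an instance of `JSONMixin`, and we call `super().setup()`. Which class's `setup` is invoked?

L[JSONMixin] = JSONMixin + merge(L[Optimizer], L[Cacheable], [Optimizer Cacheable])
  take Optimizer:  [Optimizer Validator XMLMixin Walker object] + [Cacheable Compressor XMLMixin object] + [Optimizer Cacheable]
  take Validator:  [Validator XMLMixin Walker object] + [Cacheable Compressor XMLMixin object] + [Cacheable]
  take Cacheable:  [XMLMixin Walker object] + [Cacheable Compressor XMLMixin object] + [Cacheable]
  take Compressor:  [XMLMixin Walker object] + [Compressor XMLMixin object]
  take XMLMixin:  [XMLMixin Walker object] + [XMLMixin object]
  take Walker:  [Walker object] + [object]
  take object:  [object] + [object]
MRO: JSONMixin Optimizer Validator Cacheable Compressor XMLMixin Walker object
super() in Optimizer.setup on a JSONMixin instance goes to the class after Optimizer in JSONMixin's MRO: Validator.

Validator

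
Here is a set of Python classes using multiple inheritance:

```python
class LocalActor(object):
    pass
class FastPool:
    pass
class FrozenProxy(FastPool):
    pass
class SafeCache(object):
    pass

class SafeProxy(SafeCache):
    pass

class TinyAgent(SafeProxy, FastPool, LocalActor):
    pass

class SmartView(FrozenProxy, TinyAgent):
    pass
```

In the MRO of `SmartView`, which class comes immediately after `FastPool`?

LocalActor

L[SmartView] = SmartView + merge(L[FrozenProxy], L[TinyAgent], [FrozenProxy TinyAgent])
  take FrozenProxy:  [FrozenProxy FastPool object] + [TinyAgent SafeProxy SafeCache FastPool LocalActor object] + [FrozenProxy TinyAgent]
  take TinyAgent:  [FastPool object] + [TinyAgent SafeProxy SafeCache FastPool LocalActor object] + [TinyAgent]
  take SafeProxy:  [FastPool object] + [SafeProxy SafeCache FastPool LocalActor object]
  take SafeCache:  [FastPool object] + [SafeCache FastPool LocalActor object]
  take FastPool:  [FastPool object] + [FastPool LocalActor object]
  take LocalActor:  [object] + [LocalActor object]
  take object:  [object] + [object]
MRO: SmartView FrozenProxy TinyAgent SafeProxy SafeCache FastPool LocalActor object
FastPool is at position 5; next is LocalActor.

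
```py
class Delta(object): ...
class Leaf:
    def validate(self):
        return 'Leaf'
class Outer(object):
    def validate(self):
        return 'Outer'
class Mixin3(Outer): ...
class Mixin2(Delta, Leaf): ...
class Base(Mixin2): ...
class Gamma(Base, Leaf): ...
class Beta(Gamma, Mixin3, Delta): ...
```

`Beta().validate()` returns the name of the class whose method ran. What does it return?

Leaf

L[Beta] = Beta + merge(L[Gamma], L[Mixin3], L[Delta], [Gamma Mixin3 Delta])
  take Gamma:  [Gamma Base Mixin2 Delta Leaf object] + [Mixin3 Outer object] + [Delta object] + [Gamma Mixin3 Delta]
  take Base:  [Base Mixin2 Delta Leaf object] + [Mixin3 Outer object] + [Delta object] + [Mixin3 Delta]
  take Mixin2:  [Mixin2 Delta Leaf object] + [Mixin3 Outer object] + [Delta object] + [Mixin3 Delta]
  take Mixin3:  [Delta Leaf object] + [Mixin3 Outer object] + [Delta object] + [Mixin3 Delta]
  take Delta:  [Delta Leaf object] + [Outer object] + [Delta object] + [Delta]
  take Leaf:  [Leaf object] + [Outer object] + [object]
  take Outer:  [object] + [Outer object] + [object]
  take object:  [object] + [object] + [object]
MRO: Beta Gamma Base Mixin2 Mixin3 Delta Leaf Outer object
validate is defined in: Leaf, Outer. First along the MRO is Leaf.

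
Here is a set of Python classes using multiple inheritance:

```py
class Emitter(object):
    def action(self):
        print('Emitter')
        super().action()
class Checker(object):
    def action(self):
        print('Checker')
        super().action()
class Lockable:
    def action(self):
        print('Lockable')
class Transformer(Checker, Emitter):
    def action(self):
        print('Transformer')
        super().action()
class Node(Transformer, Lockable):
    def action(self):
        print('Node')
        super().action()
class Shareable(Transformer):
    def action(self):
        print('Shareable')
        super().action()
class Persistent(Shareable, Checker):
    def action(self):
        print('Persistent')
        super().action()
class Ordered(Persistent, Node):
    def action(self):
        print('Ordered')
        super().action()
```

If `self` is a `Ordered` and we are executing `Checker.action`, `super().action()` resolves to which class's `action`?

L[Ordered] = Ordered + merge(L[Persistent], L[Node], [Persistent Node])
  take Persistent:  [Persistent Shareable Transformer Checker Emitter object] + [Node Transformer Checker Emitter Lockable object] + [Persistent Node]
  take Shareable:  [Shareable Transformer Checker Emitter object] + [Node Transformer Checker Emitter Lockable object] + [Node]
  take Node:  [Transformer Checker Emitter object] + [Node Transformer Checker Emitter Lockable object] + [Node]
  take Transformer:  [Transformer Checker Emitter object] + [Transformer Checker Emitter Lockable object]
  take Checker:  [Checker Emitter object] + [Checker Emitter Lockable object]
  take Emitter:  [Emitter object] + [Emitter Lockable object]
  take Lockable:  [object] + [Lockable object]
  take object:  [object] + [object]
MRO: Ordered Persistent Shareable Node Transformer Checker Emitter Lockable object
super() in Checker.action on a Ordered instance goes to the class after Checker in Ordered's MRO: Emitter.

Emitter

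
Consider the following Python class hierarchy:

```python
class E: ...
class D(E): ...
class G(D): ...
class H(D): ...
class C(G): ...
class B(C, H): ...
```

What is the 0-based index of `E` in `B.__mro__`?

5

L[B] = B + merge(L[C], L[H], [C H])
  take C:  [C G D E object] + [H D E object] + [C H]
  take G:  [G D E object] + [H D E object] + [H]
  take H:  [D E object] + [H D E object] + [H]
  take D:  [D E object] + [D E object]
  take E:  [E object] + [E object]
  take object:  [object] + [object]
MRO: B C G H D E object
E sits at index 5.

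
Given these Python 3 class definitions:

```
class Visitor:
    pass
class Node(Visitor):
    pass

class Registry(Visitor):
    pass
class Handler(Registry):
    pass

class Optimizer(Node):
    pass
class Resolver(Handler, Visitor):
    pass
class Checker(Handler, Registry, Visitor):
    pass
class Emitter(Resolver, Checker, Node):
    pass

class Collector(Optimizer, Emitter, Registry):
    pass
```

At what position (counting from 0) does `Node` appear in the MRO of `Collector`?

L[Collector] = Collector + merge(L[Optimizer], L[Emitter], L[Registry], [Optimizer Emitter Registry])
  take Optimizer:  [Optimizer Node Visitor object] + [Emitter Resolver Checker Handler Registry Node Visitor object] + [Registry Visitor object] + [Optimizer Emitter Registry]
  take Emitter:  [Node Visitor object] + [Emitter Resolver Checker Handler Registry Node Visitor object] + [Registry Visitor object] + [Emitter Registry]
  take Resolver:  [Node Visitor object] + [Resolver Checker Handler Registry Node Visitor object] + [Registry Visitor object] + [Registry]
  take Checker:  [Node Visitor object] + [Checker Handler Registry Node Visitor object] + [Registry Visitor object] + [Registry]
  take Handler:  [Node Visitor object] + [Handler Registry Node Visitor object] + [Registry Visitor object] + [Registry]
  take Registry:  [Node Visitor object] + [Registry Node Visitor object] + [Registry Visitor object] + [Registry]
  take Node:  [Node Visitor object] + [Node Visitor object] + [Visitor object]
  take Visitor:  [Visitor object] + [Visitor object] + [Visitor object]
  take object:  [object] + [object] + [object]
MRO: Collector Optimizer Emitter Resolver Checker Handler Registry Node Visitor object
Node sits at index 7.

7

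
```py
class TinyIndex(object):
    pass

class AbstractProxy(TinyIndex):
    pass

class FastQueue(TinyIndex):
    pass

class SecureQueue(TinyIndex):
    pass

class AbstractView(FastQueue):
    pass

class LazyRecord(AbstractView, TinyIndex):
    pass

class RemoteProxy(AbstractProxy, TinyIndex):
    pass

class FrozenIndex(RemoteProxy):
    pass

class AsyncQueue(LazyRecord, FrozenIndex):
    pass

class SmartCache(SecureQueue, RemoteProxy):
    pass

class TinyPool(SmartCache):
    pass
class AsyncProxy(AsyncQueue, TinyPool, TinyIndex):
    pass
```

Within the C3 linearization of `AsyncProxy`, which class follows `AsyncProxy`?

AsyncQueue

L[AsyncProxy] = AsyncProxy + merge(L[AsyncQueue], L[TinyPool], L[TinyIndex], [AsyncQueue TinyPool TinyIndex])
  take AsyncQueue:  [AsyncQueue LazyRecord AbstractView FastQueue FrozenIndex RemoteProxy AbstractProxy TinyIndex object] + [TinyPool SmartCache SecureQueue RemoteProxy AbstractProxy TinyIndex object] + [TinyIndex object] + [AsyncQueue TinyPool TinyIndex]
  take LazyRecord:  [LazyRecord AbstractView FastQueue FrozenIndex RemoteProxy AbstractProxy TinyIndex object] + [TinyPool SmartCache SecureQueue RemoteProxy AbstractProxy TinyIndex object] + [TinyIndex object] + [TinyPool TinyIndex]
  take AbstractView:  [AbstractView FastQueue FrozenIndex RemoteProxy AbstractProxy TinyIndex object] + [TinyPool SmartCache SecureQueue RemoteProxy AbstractProxy TinyIndex object] + [TinyIndex object] + [TinyPool TinyIndex]
  take FastQueue:  [FastQueue FrozenIndex RemoteProxy AbstractProxy TinyIndex object] + [TinyPool SmartCache SecureQueue RemoteProxy AbstractProxy TinyIndex object] + [TinyIndex object] + [TinyPool TinyIndex]
  take FrozenIndex:  [FrozenIndex RemoteProxy AbstractProxy TinyIndex object] + [TinyPool SmartCache SecureQueue RemoteProxy AbstractProxy TinyIndex object] + [TinyIndex object] + [TinyPool TinyIndex]
  take TinyPool:  [RemoteProxy AbstractProxy TinyIndex object] + [TinyPool SmartCache SecureQueue RemoteProxy AbstractProxy TinyIndex object] + [TinyIndex object] + [TinyPool TinyIndex]
  take SmartCache:  [RemoteProxy AbstractProxy TinyIndex object] + [SmartCache SecureQueue RemoteProxy AbstractProxy TinyIndex object] + [TinyIndex object] + [TinyIndex]
  take SecureQueue:  [RemoteProxy AbstractProxy TinyIndex object] + [SecureQueue RemoteProxy AbstractProxy TinyIndex object] + [TinyIndex object] + [TinyIndex]
  take RemoteProxy:  [RemoteProxy AbstractProxy TinyIndex object] + [RemoteProxy AbstractProxy TinyIndex object] + [TinyIndex object] + [TinyIndex]
  take AbstractProxy:  [AbstractProxy TinyIndex object] + [AbstractProxy TinyIndex object] + [TinyIndex object] + [TinyIndex]
  take TinyIndex:  [TinyIndex object] + [TinyIndex object] + [TinyIndex object] + [TinyIndex]
  take object:  [object] + [object] + [object]
MRO: AsyncProxy AsyncQueue LazyRecord AbstractView FastQueue FrozenIndex TinyPool SmartCache SecureQueue RemoteProxy AbstractProxy TinyIndex object
AsyncProxy is at position 0; next is AsyncQueue.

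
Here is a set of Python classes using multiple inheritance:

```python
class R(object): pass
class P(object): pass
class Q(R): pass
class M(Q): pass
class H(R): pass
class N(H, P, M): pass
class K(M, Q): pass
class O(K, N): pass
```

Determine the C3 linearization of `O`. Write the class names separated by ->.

L[O] = O + merge(L[K], L[N], [K N])
  take K:  [K M Q R object] + [N H P M Q R object] + [K N]
  take N:  [M Q R object] + [N H P M Q R object] + [N]
  take H:  [M Q R object] + [H P M Q R object]
  take P:  [M Q R object] + [P M Q R object]
  take M:  [M Q R object] + [M Q R object]
  take Q:  [Q R object] + [Q R object]
  take R:  [R object] + [R object]
  take object:  [object] + [object]

O -> K -> N -> H -> P -> M -> Q -> R -> object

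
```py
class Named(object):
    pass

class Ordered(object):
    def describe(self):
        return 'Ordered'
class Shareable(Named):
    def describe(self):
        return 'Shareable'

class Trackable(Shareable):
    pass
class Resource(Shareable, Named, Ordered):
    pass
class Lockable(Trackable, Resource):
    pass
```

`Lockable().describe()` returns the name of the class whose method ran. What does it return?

Shareable

L[Lockable] = Lockable + merge(L[Trackable], L[Resource], [Trackable Resource])
  take Trackable:  [Trackable Shareable Named object] + [Resource Shareable Named Ordered object] + [Trackable Resource]
  take Resource:  [Shareable Named object] + [Resource Shareable Named Ordered object] + [Resource]
  take Shareable:  [Shareable Named object] + [Shareable Named Ordered object]
  take Named:  [Named object] + [Named Ordered object]
  take Ordered:  [object] + [Ordered object]
  take object:  [object] + [object]
MRO: Lockable Trackable Resource Shareable Named Ordered object
describe is defined in: Ordered, Shareable. First along the MRO is Shareable.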